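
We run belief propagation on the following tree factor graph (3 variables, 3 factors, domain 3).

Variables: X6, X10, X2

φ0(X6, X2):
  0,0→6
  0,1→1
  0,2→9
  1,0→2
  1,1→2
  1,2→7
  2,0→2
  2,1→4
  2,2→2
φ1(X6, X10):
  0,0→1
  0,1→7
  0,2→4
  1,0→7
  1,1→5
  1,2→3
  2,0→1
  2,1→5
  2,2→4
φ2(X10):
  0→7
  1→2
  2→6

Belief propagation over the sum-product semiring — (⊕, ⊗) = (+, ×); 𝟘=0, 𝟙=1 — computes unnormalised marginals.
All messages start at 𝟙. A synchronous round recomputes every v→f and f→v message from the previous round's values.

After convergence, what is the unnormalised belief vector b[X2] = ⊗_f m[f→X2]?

init: all messages = 𝟙 over 3 values
r1 m[φ0→X6] = [16, 11, 8]
r1 m[φ0→X2] = [10, 7, 18]
r1 m[φ1→X6] = [12, 15, 10]
r1 m[φ1→X10] = [9, 17, 11]
r1 m[φ2→X10] = [7, 2, 6]
r1 m[X6→φ0] = [1, 1, 1]
r1 m[X6→φ1] = [1, 1, 1]
r1 m[X10→φ1] = [1, 1, 1]
r1 m[X10→φ2] = [1, 1, 1]
r1 m[X2→φ0] = [1, 1, 1]
r2 m[φ0→X6] = [16, 11, 8]
r2 m[φ0→X2] = [10, 7, 18]
r2 m[φ1→X6] = [12, 15, 10]
r2 m[φ1→X10] = [9, 17, 11]
r2 m[φ2→X10] = [7, 2, 6]
r2 m[X6→φ0] = [12, 15, 10]
r2 m[X6→φ1] = [16, 11, 8]
r2 m[X10→φ1] = [7, 2, 6]
r2 m[X10→φ2] = [9, 17, 11]
r2 m[X2→φ0] = [1, 1, 1]
r3 m[φ0→X6] = [16, 11, 8]
r3 m[φ0→X2] = [122, 82, 233]
r3 m[φ1→X6] = [45, 77, 41]
r3 m[φ1→X10] = [101, 207, 129]
r3 m[φ2→X10] = [7, 2, 6]
r3 m[X6→φ0] = [12, 15, 10]
r3 m[X6→φ1] = [16, 11, 8]
r3 m[X10→φ1] = [7, 2, 6]
r3 m[X10→φ2] = [9, 17, 11]
r3 m[X2→φ0] = [1, 1, 1]
r4 m[φ0→X6] = [16, 11, 8]
r4 m[φ0→X2] = [122, 82, 233]
r4 m[φ1→X6] = [45, 77, 41]
r4 m[φ1→X10] = [101, 207, 129]
r4 m[φ2→X10] = [7, 2, 6]
r4 m[X6→φ0] = [45, 77, 41]
r4 m[X6→φ1] = [16, 11, 8]
r4 m[X10→φ1] = [7, 2, 6]
r4 m[X10→φ2] = [101, 207, 129]
r4 m[X2→φ0] = [1, 1, 1]
r5 m[φ0→X6] = [16, 11, 8]
r5 m[φ0→X2] = [506, 363, 1026]
r5 m[φ1→X6] = [45, 77, 41]
r5 m[φ1→X10] = [101, 207, 129]
r5 m[φ2→X10] = [7, 2, 6]
r5 m[X6→φ0] = [45, 77, 41]
r5 m[X6→φ1] = [16, 11, 8]
r5 m[X10→φ1] = [7, 2, 6]
r5 m[X10→φ2] = [101, 207, 129]
r5 m[X2→φ0] = [1, 1, 1]
r6 m[φ0→X6] = [16, 11, 8]
r6 m[φ0→X2] = [506, 363, 1026]
r6 m[φ1→X6] = [45, 77, 41]
r6 m[φ1→X10] = [101, 207, 129]
r6 m[φ2→X10] = [7, 2, 6]
r6 m[X6→φ0] = [45, 77, 41]
r6 m[X6→φ1] = [16, 11, 8]
r6 m[X10→φ1] = [7, 2, 6]
r6 m[X10→φ2] = [101, 207, 129]
r6 m[X2→φ0] = [1, 1, 1]
fixed point reached at round 6
b[X2] = ⊗ incoming = [506, 363, 1026]

b[X2] = [506, 363, 1026]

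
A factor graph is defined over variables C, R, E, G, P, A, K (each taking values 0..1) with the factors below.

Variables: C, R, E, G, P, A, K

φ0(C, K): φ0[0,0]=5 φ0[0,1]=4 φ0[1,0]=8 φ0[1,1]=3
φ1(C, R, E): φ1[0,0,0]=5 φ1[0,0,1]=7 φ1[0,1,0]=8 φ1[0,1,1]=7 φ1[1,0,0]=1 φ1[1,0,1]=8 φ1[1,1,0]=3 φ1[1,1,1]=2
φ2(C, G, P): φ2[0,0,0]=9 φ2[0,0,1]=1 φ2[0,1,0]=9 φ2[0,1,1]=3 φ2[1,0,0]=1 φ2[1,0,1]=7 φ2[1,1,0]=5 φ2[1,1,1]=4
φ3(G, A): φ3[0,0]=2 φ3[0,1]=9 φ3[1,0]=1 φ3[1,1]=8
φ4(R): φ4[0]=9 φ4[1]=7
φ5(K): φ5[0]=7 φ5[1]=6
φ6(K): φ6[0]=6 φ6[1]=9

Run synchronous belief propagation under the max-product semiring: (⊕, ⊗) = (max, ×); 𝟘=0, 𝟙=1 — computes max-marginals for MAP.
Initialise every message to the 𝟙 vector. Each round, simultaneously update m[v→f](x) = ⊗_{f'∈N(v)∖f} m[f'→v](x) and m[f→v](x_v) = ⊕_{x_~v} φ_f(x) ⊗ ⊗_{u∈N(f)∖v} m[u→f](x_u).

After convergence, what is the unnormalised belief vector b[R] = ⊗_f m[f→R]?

b[R] = [1524096, 979776]

init: all messages = 𝟙 over 2 values
r1 m[φ0→C] = [5, 8]
r1 m[φ0→K] = [8, 4]
r1 m[φ1→C] = [8, 8]
r1 m[φ1→R] = [8, 8]
r1 m[φ1→E] = [8, 8]
r1 m[φ2→C] = [9, 7]
r1 m[φ2→G] = [9, 9]
r1 m[φ2→P] = [9, 7]
r1 m[φ3→G] = [9, 8]
r1 m[φ3→A] = [2, 9]
r1 m[φ4→R] = [9, 7]
r1 m[φ5→K] = [7, 6]
r1 m[φ6→K] = [6, 9]
r1 m[C→φ0] = [1, 1]
r1 m[C→φ1] = [1, 1]
r1 m[C→φ2] = [1, 1]
r1 m[R→φ1] = [1, 1]
r1 m[R→φ4] = [1, 1]
r1 m[E→φ1] = [1, 1]
r1 m[G→φ2] = [1, 1]
r1 m[G→φ3] = [1, 1]
r1 m[P→φ2] = [1, 1]
r1 m[A→φ3] = [1, 1]
r1 m[K→φ0] = [1, 1]
r1 m[K→φ5] = [1, 1]
r1 m[K→φ6] = [1, 1]
r2 m[φ0→C] = [5, 8]
r2 m[φ0→K] = [8, 4]
r2 m[φ1→C] = [8, 8]
r2 m[φ1→R] = [8, 8]
r2 m[φ1→E] = [8, 8]
r2 m[φ2→C] = [9, 7]
r2 m[φ2→G] = [9, 9]
r2 m[φ2→P] = [9, 7]
r2 m[φ3→G] = [9, 8]
r2 m[φ3→A] = [2, 9]
r2 m[φ4→R] = [9, 7]
r2 m[φ5→K] = [7, 6]
r2 m[φ6→K] = [6, 9]
r2 m[C→φ0] = [72, 56]
r2 m[C→φ1] = [45, 56]
r2 m[C→φ2] = [40, 64]
r2 m[R→φ1] = [9, 7]
r2 m[R→φ4] = [8, 8]
r2 m[E→φ1] = [1, 1]
r2 m[G→φ2] = [9, 8]
r2 m[G→φ3] = [9, 9]
r2 m[P→φ2] = [1, 1]
r2 m[A→φ3] = [1, 1]
r2 m[K→φ0] = [42, 54]
r2 m[K→φ5] = [48, 36]
r2 m[K→φ6] = [56, 24]
r3 m[φ0→C] = [216, 336]
r3 m[φ0→K] = [448, 288]
r3 m[φ1→C] = [63, 72]
r3 m[φ1→R] = [448, 360]
r3 m[φ1→E] = [2520, 4032]
r3 m[φ2→C] = [81, 63]
r3 m[φ2→G] = [448, 360]
r3 m[φ2→P] = [3240, 4032]
r3 m[φ3→G] = [9, 8]
r3 m[φ3→A] = [18, 81]
r3 m[φ4→R] = [9, 7]
r3 m[φ5→K] = [7, 6]
r3 m[φ6→K] = [6, 9]
r3 m[C→φ0] = [72, 56]
r3 m[C→φ1] = [45, 56]
r3 m[C→φ2] = [40, 64]
r3 m[R→φ1] = [9, 7]
r3 m[R→φ4] = [8, 8]
r3 m[E→φ1] = [1, 1]
r3 m[G→φ2] = [9, 8]
r3 m[G→φ3] = [9, 9]
r3 m[P→φ2] = [1, 1]
r3 m[A→φ3] = [1, 1]
r3 m[K→φ0] = [42, 54]
r3 m[K→φ5] = [48, 36]
r3 m[K→φ6] = [56, 24]
r4 m[φ0→C] = [216, 336]
r4 m[φ0→K] = [448, 288]
r4 m[φ1→C] = [63, 72]
r4 m[φ1→R] = [448, 360]
r4 m[φ1→E] = [2520, 4032]
r4 m[φ2→C] = [81, 63]
r4 m[φ2→G] = [448, 360]
r4 m[φ2→P] = [3240, 4032]
r4 m[φ3→G] = [9, 8]
r4 m[φ3→A] = [18, 81]
r4 m[φ4→R] = [9, 7]
r4 m[φ5→K] = [7, 6]
r4 m[φ6→K] = [6, 9]
r4 m[C→φ0] = [5103, 4536]
r4 m[C→φ1] = [17496, 21168]
r4 m[C→φ2] = [13608, 24192]
r4 m[R→φ1] = [9, 7]
r4 m[R→φ4] = [448, 360]
r4 m[E→φ1] = [1, 1]
r4 m[G→φ2] = [9, 8]
r4 m[G→φ3] = [448, 360]
r4 m[P→φ2] = [1, 1]
r4 m[A→φ3] = [1, 1]
r4 m[K→φ0] = [42, 54]
r4 m[K→φ5] = [2688, 2592]
r4 m[K→φ6] = [3136, 1728]
r5 m[φ0→C] = [216, 336]
r5 m[φ0→K] = [36288, 20412]
r5 m[φ1→C] = [63, 72]
r5 m[φ1→R] = [169344, 139968]
r5 m[φ1→E] = [979776, 1524096]
r5 m[φ2→C] = [81, 63]
r5 m[φ2→G] = [169344, 122472]
r5 m[φ2→P] = [1102248, 1524096]
r5 m[φ3→G] = [9, 8]
r5 m[φ3→A] = [896, 4032]
r5 m[φ4→R] = [9, 7]
r5 m[φ5→K] = [7, 6]
r5 m[φ6→K] = [6, 9]
r5 m[C→φ0] = [5103, 4536]
r5 m[C→φ1] = [17496, 21168]
r5 m[C→φ2] = [13608, 24192]
r5 m[R→φ1] = [9, 7]
r5 m[R→φ4] = [448, 360]
r5 m[E→φ1] = [1, 1]
r5 m[G→φ2] = [9, 8]
r5 m[G→φ3] = [448, 360]
r5 m[P→φ2] = [1, 1]
r5 m[A→φ3] = [1, 1]
r5 m[K→φ0] = [42, 54]
r5 m[K→φ5] = [2688, 2592]
r5 m[K→φ6] = [3136, 1728]
r6 m[φ0→C] = [216, 336]
r6 m[φ0→K] = [36288, 20412]
r6 m[φ1→C] = [63, 72]
r6 m[φ1→R] = [169344, 139968]
r6 m[φ1→E] = [979776, 1524096]
r6 m[φ2→C] = [81, 63]
r6 m[φ2→G] = [169344, 122472]
r6 m[φ2→P] = [1102248, 1524096]
r6 m[φ3→G] = [9, 8]
r6 m[φ3→A] = [896, 4032]
r6 m[φ4→R] = [9, 7]
r6 m[φ5→K] = [7, 6]
r6 m[φ6→K] = [6, 9]
r6 m[C→φ0] = [5103, 4536]
r6 m[C→φ1] = [17496, 21168]
r6 m[C→φ2] = [13608, 24192]
r6 m[R→φ1] = [9, 7]
r6 m[R→φ4] = [169344, 139968]
r6 m[E→φ1] = [1, 1]
r6 m[G→φ2] = [9, 8]
r6 m[G→φ3] = [169344, 122472]
r6 m[P→φ2] = [1, 1]
r6 m[A→φ3] = [1, 1]
r6 m[K→φ0] = [42, 54]
r6 m[K→φ5] = [217728, 183708]
r6 m[K→φ6] = [254016, 122472]
r7 m[φ0→C] = [216, 336]
r7 m[φ0→K] = [36288, 20412]
r7 m[φ1→C] = [63, 72]
r7 m[φ1→R] = [169344, 139968]
r7 m[φ1→E] = [979776, 1524096]
r7 m[φ2→C] = [81, 63]
r7 m[φ2→G] = [169344, 122472]
r7 m[φ2→P] = [1102248, 1524096]
r7 m[φ3→G] = [9, 8]
r7 m[φ3→A] = [338688, 1524096]
r7 m[φ4→R] = [9, 7]
r7 m[φ5→K] = [7, 6]
r7 m[φ6→K] = [6, 9]
r7 m[C→φ0] = [5103, 4536]
r7 m[C→φ1] = [17496, 21168]
r7 m[C→φ2] = [13608, 24192]
r7 m[R→φ1] = [9, 7]
r7 m[R→φ4] = [169344, 139968]
r7 m[E→φ1] = [1, 1]
r7 m[G→φ2] = [9, 8]
r7 m[G→φ3] = [169344, 122472]
r7 m[P→φ2] = [1, 1]
r7 m[A→φ3] = [1, 1]
r7 m[K→φ0] = [42, 54]
r7 m[K→φ5] = [217728, 183708]
r7 m[K→φ6] = [254016, 122472]
r8 m[φ0→C] = [216, 336]
r8 m[φ0→K] = [36288, 20412]
r8 m[φ1→C] = [63, 72]
r8 m[φ1→R] = [169344, 139968]
r8 m[φ1→E] = [979776, 1524096]
r8 m[φ2→C] = [81, 63]
r8 m[φ2→G] = [169344, 122472]
r8 m[φ2→P] = [1102248, 1524096]
r8 m[φ3→G] = [9, 8]
r8 m[φ3→A] = [338688, 1524096]
r8 m[φ4→R] = [9, 7]
r8 m[φ5→K] = [7, 6]
r8 m[φ6→K] = [6, 9]
r8 m[C→φ0] = [5103, 4536]
r8 m[C→φ1] = [17496, 21168]
r8 m[C→φ2] = [13608, 24192]
r8 m[R→φ1] = [9, 7]
r8 m[R→φ4] = [169344, 139968]
r8 m[E→φ1] = [1, 1]
r8 m[G→φ2] = [9, 8]
r8 m[G→φ3] = [169344, 122472]
r8 m[P→φ2] = [1, 1]
r8 m[A→φ3] = [1, 1]
r8 m[K→φ0] = [42, 54]
r8 m[K→φ5] = [217728, 183708]
r8 m[K→φ6] = [254016, 122472]
fixed point reached at round 8
b[R] = ⊗ incoming = [1524096, 979776]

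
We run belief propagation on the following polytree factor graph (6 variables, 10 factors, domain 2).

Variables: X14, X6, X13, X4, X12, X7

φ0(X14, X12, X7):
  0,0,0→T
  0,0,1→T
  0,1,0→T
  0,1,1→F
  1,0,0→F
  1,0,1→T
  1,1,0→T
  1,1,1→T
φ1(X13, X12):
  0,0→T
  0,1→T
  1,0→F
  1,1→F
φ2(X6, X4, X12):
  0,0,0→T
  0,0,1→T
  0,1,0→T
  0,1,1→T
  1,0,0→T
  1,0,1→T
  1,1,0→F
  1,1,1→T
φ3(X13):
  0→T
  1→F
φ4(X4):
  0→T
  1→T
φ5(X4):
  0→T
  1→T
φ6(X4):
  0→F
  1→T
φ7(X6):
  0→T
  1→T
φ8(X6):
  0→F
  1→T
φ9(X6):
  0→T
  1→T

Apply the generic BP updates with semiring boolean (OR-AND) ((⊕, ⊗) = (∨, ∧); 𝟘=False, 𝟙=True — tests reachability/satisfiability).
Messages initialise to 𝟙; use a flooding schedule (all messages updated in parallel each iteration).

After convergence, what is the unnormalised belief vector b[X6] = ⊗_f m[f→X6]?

init: all messages = 𝟙 over 2 values
r1 m[φ0→X14] = [T, T]
r1 m[φ0→X12] = [T, T]
r1 m[φ0→X7] = [T, T]
r1 m[φ1→X13] = [T, F]
r1 m[φ1→X12] = [T, T]
r1 m[φ2→X6] = [T, T]
r1 m[φ2→X4] = [T, T]
r1 m[φ2→X12] = [T, T]
r1 m[φ3→X13] = [T, F]
r1 m[φ4→X4] = [T, T]
r1 m[φ5→X4] = [T, T]
r1 m[φ6→X4] = [F, T]
r1 m[φ7→X6] = [T, T]
r1 m[φ8→X6] = [F, T]
r1 m[φ9→X6] = [T, T]
r1 m[X14→φ0] = [T, T]
r1 m[X6→φ2] = [T, T]
r1 m[X6→φ7] = [T, T]
r1 m[X6→φ8] = [T, T]
r1 m[X6→φ9] = [T, T]
r1 m[X13→φ1] = [T, T]
r1 m[X13→φ3] = [T, T]
r1 m[X4→φ2] = [T, T]
r1 m[X4→φ4] = [T, T]
r1 m[X4→φ5] = [T, T]
r1 m[X4→φ6] = [T, T]
r1 m[X12→φ0] = [T, T]
r1 m[X12→φ1] = [T, T]
r1 m[X12→φ2] = [T, T]
r1 m[X7→φ0] = [T, T]
r2 m[φ0→X14] = [T, T]
r2 m[φ0→X12] = [T, T]
r2 m[φ0→X7] = [T, T]
r2 m[φ1→X13] = [T, F]
r2 m[φ1→X12] = [T, T]
r2 m[φ2→X6] = [T, T]
r2 m[φ2→X4] = [T, T]
r2 m[φ2→X12] = [T, T]
r2 m[φ3→X13] = [T, F]
r2 m[φ4→X4] = [T, T]
r2 m[φ5→X4] = [T, T]
r2 m[φ6→X4] = [F, T]
r2 m[φ7→X6] = [T, T]
r2 m[φ8→X6] = [F, T]
r2 m[φ9→X6] = [T, T]
r2 m[X14→φ0] = [T, T]
r2 m[X6→φ2] = [F, T]
r2 m[X6→φ7] = [F, T]
r2 m[X6→φ8] = [T, T]
r2 m[X6→φ9] = [F, T]
r2 m[X13→φ1] = [T, F]
r2 m[X13→φ3] = [T, F]
r2 m[X4→φ2] = [F, T]
r2 m[X4→φ4] = [F, T]
r2 m[X4→φ5] = [F, T]
r2 m[X4→φ6] = [T, T]
r2 m[X12→φ0] = [T, T]
r2 m[X12→φ1] = [T, T]
r2 m[X12→φ2] = [T, T]
r2 m[X7→φ0] = [T, T]
r3 m[φ0→X14] = [T, T]
r3 m[φ0→X12] = [T, T]
r3 m[φ0→X7] = [T, T]
r3 m[φ1→X13] = [T, F]
r3 m[φ1→X12] = [T, T]
r3 m[φ2→X6] = [T, T]
r3 m[φ2→X4] = [T, T]
r3 m[φ2→X12] = [F, T]
r3 m[φ3→X13] = [T, F]
r3 m[φ4→X4] = [T, T]
r3 m[φ5→X4] = [T, T]
r3 m[φ6→X4] = [F, T]
r3 m[φ7→X6] = [T, T]
r3 m[φ8→X6] = [F, T]
r3 m[φ9→X6] = [T, T]
r3 m[X14→φ0] = [T, T]
r3 m[X6→φ2] = [F, T]
r3 m[X6→φ7] = [F, T]
r3 m[X6→φ8] = [T, T]
r3 m[X6→φ9] = [F, T]
r3 m[X13→φ1] = [T, F]
r3 m[X13→φ3] = [T, F]
r3 m[X4→φ2] = [F, T]
r3 m[X4→φ4] = [F, T]
r3 m[X4→φ5] = [F, T]
r3 m[X4→φ6] = [T, T]
r3 m[X12→φ0] = [T, T]
r3 m[X12→φ1] = [T, T]
r3 m[X12→φ2] = [T, T]
r3 m[X7→φ0] = [T, T]
r4 m[φ0→X14] = [T, T]
r4 m[φ0→X12] = [T, T]
r4 m[φ0→X7] = [T, T]
r4 m[φ1→X13] = [T, F]
r4 m[φ1→X12] = [T, T]
r4 m[φ2→X6] = [T, T]
r4 m[φ2→X4] = [T, T]
r4 m[φ2→X12] = [F, T]
r4 m[φ3→X13] = [T, F]
r4 m[φ4→X4] = [T, T]
r4 m[φ5→X4] = [T, T]
r4 m[φ6→X4] = [F, T]
r4 m[φ7→X6] = [T, T]
r4 m[φ8→X6] = [F, T]
r4 m[φ9→X6] = [T, T]
r4 m[X14→φ0] = [T, T]
r4 m[X6→φ2] = [F, T]
r4 m[X6→φ7] = [F, T]
r4 m[X6→φ8] = [T, T]
r4 m[X6→φ9] = [F, T]
r4 m[X13→φ1] = [T, F]
r4 m[X13→φ3] = [T, F]
r4 m[X4→φ2] = [F, T]
r4 m[X4→φ4] = [F, T]
r4 m[X4→φ5] = [F, T]
r4 m[X4→φ6] = [T, T]
r4 m[X12→φ0] = [F, T]
r4 m[X12→φ1] = [F, T]
r4 m[X12→φ2] = [T, T]
r4 m[X7→φ0] = [T, T]
r5 m[φ0→X14] = [T, T]
r5 m[φ0→X12] = [T, T]
r5 m[φ0→X7] = [T, T]
r5 m[φ1→X13] = [T, F]
r5 m[φ1→X12] = [T, T]
r5 m[φ2→X6] = [T, T]
r5 m[φ2→X4] = [T, T]
r5 m[φ2→X12] = [F, T]
r5 m[φ3→X13] = [T, F]
r5 m[φ4→X4] = [T, T]
r5 m[φ5→X4] = [T, T]
r5 m[φ6→X4] = [F, T]
r5 m[φ7→X6] = [T, T]
r5 m[φ8→X6] = [F, T]
r5 m[φ9→X6] = [T, T]
r5 m[X14→φ0] = [T, T]
r5 m[X6→φ2] = [F, T]
r5 m[X6→φ7] = [F, T]
r5 m[X6→φ8] = [T, T]
r5 m[X6→φ9] = [F, T]
r5 m[X13→φ1] = [T, F]
r5 m[X13→φ3] = [T, F]
r5 m[X4→φ2] = [F, T]
r5 m[X4→φ4] = [F, T]
r5 m[X4→φ5] = [F, T]
r5 m[X4→φ6] = [T, T]
r5 m[X12→φ0] = [F, T]
r5 m[X12→φ1] = [F, T]
r5 m[X12→φ2] = [T, T]
r5 m[X7→φ0] = [T, T]
fixed point reached at round 5
b[X6] = ⊗ incoming = [F, T]

b[X6] = [F, T]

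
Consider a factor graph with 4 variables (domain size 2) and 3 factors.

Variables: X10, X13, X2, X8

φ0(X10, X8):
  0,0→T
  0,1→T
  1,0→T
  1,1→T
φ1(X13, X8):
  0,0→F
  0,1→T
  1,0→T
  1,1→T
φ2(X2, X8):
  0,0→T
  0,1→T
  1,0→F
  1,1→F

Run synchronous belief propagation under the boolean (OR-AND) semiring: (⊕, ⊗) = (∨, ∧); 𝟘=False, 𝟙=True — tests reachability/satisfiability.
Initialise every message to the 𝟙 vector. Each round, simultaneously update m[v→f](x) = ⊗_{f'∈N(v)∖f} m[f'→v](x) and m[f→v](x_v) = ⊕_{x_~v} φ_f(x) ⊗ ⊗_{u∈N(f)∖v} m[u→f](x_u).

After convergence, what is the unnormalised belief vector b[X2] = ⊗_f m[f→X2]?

init: all messages = 𝟙 over 2 values
r1 m[φ0→X10] = [T, T]
r1 m[φ0→X8] = [T, T]
r1 m[φ1→X13] = [T, T]
r1 m[φ1→X8] = [T, T]
r1 m[φ2→X2] = [T, F]
r1 m[φ2→X8] = [T, T]
r1 m[X10→φ0] = [T, T]
r1 m[X13→φ1] = [T, T]
r1 m[X2→φ2] = [T, T]
r1 m[X8→φ0] = [T, T]
r1 m[X8→φ1] = [T, T]
r1 m[X8→φ2] = [T, T]
r2 m[φ0→X10] = [T, T]
r2 m[φ0→X8] = [T, T]
r2 m[φ1→X13] = [T, T]
r2 m[φ1→X8] = [T, T]
r2 m[φ2→X2] = [T, F]
r2 m[φ2→X8] = [T, T]
r2 m[X10→φ0] = [T, T]
r2 m[X13→φ1] = [T, T]
r2 m[X2→φ2] = [T, T]
r2 m[X8→φ0] = [T, T]
r2 m[X8→φ1] = [T, T]
r2 m[X8→φ2] = [T, T]
fixed point reached at round 2
b[X2] = ⊗ incoming = [T, F]

b[X2] = [T, F]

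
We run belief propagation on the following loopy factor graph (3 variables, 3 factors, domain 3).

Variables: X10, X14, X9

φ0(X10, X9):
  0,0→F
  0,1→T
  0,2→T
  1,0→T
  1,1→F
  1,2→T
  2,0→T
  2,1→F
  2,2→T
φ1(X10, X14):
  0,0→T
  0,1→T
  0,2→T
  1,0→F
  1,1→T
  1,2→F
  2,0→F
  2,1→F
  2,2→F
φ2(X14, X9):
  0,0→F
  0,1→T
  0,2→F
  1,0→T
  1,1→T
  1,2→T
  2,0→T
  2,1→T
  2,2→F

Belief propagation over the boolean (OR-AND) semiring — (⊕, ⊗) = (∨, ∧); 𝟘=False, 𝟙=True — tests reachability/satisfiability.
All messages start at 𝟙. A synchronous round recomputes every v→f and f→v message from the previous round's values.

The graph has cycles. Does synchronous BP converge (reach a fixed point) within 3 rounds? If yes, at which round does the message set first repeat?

init: all messages = 𝟙 over 3 values
r1 m[φ0→X10] = [T, T, T]
r1 m[φ0→X9] = [T, T, T]
r1 m[φ1→X10] = [T, T, F]
r1 m[φ1→X14] = [T, T, T]
r1 m[φ2→X14] = [T, T, T]
r1 m[φ2→X9] = [T, T, T]
r1 m[X10→φ0] = [T, T, T]
r1 m[X10→φ1] = [T, T, T]
r1 m[X14→φ1] = [T, T, T]
r1 m[X14→φ2] = [T, T, T]
r1 m[X9→φ0] = [T, T, T]
r1 m[X9→φ2] = [T, T, T]
r2 m[φ0→X10] = [T, T, T]
r2 m[φ0→X9] = [T, T, T]
r2 m[φ1→X10] = [T, T, F]
r2 m[φ1→X14] = [T, T, T]
r2 m[φ2→X14] = [T, T, T]
r2 m[φ2→X9] = [T, T, T]
r2 m[X10→φ0] = [T, T, F]
r2 m[X10→φ1] = [T, T, T]
r2 m[X14→φ1] = [T, T, T]
r2 m[X14→φ2] = [T, T, T]
r2 m[X9→φ0] = [T, T, T]
r2 m[X9→φ2] = [T, T, T]
r3 m[φ0→X10] = [T, T, T]
r3 m[φ0→X9] = [T, T, T]
r3 m[φ1→X10] = [T, T, F]
r3 m[φ1→X14] = [T, T, T]
r3 m[φ2→X14] = [T, T, T]
r3 m[φ2→X9] = [T, T, T]
r3 m[X10→φ0] = [T, T, F]
r3 m[X10→φ1] = [T, T, T]
r3 m[X14→φ1] = [T, T, T]
r3 m[X14→φ2] = [T, T, T]
r3 m[X9→φ0] = [T, T, T]
r3 m[X9→φ2] = [T, T, T]
fixed point reached at round 3
messages reach a fixed point at round 3

CONVERGED at round 3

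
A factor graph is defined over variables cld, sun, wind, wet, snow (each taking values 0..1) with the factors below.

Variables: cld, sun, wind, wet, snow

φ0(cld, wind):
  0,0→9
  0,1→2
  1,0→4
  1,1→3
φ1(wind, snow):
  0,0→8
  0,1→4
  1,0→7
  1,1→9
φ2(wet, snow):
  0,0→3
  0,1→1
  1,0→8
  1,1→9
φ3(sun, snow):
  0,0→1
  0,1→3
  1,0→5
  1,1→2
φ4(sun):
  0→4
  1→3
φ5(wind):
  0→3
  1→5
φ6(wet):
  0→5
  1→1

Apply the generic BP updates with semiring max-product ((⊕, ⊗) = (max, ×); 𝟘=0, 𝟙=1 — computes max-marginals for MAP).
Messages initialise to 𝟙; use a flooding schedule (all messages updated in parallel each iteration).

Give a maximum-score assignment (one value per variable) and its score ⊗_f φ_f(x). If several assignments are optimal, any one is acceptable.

assignment: (cld=0, sun=1, wind=0, wet=0, snow=0); score = 48600

init: all messages = 𝟙 over 2 values
r1 m[φ0→cld] = [9, 4]
r1 m[φ0→wind] = [9, 3]
r1 m[φ1→wind] = [8, 9]
r1 m[φ1→snow] = [8, 9]
r1 m[φ2→wet] = [3, 9]
r1 m[φ2→snow] = [8, 9]
r1 m[φ3→sun] = [3, 5]
r1 m[φ3→snow] = [5, 3]
r1 m[φ4→sun] = [4, 3]
r1 m[φ5→wind] = [3, 5]
r1 m[φ6→wet] = [5, 1]
r1 m[cld→φ0] = [1, 1]
r1 m[sun→φ3] = [1, 1]
r1 m[sun→φ4] = [1, 1]
r1 m[wind→φ0] = [1, 1]
r1 m[wind→φ1] = [1, 1]
r1 m[wind→φ5] = [1, 1]
r1 m[wet→φ2] = [1, 1]
r1 m[wet→φ6] = [1, 1]
r1 m[snow→φ1] = [1, 1]
r1 m[snow→φ2] = [1, 1]
r1 m[snow→φ3] = [1, 1]
r2 m[φ0→cld] = [9, 4]
r2 m[φ0→wind] = [9, 3]
r2 m[φ1→wind] = [8, 9]
r2 m[φ1→snow] = [8, 9]
r2 m[φ2→wet] = [3, 9]
r2 m[φ2→snow] = [8, 9]
r2 m[φ3→sun] = [3, 5]
r2 m[φ3→snow] = [5, 3]
r2 m[φ4→sun] = [4, 3]
r2 m[φ5→wind] = [3, 5]
r2 m[φ6→wet] = [5, 1]
r2 m[cld→φ0] = [1, 1]
r2 m[sun→φ3] = [4, 3]
r2 m[sun→φ4] = [3, 5]
r2 m[wind→φ0] = [24, 45]
r2 m[wind→φ1] = [27, 15]
r2 m[wind→φ5] = [72, 27]
r2 m[wet→φ2] = [5, 1]
r2 m[wet→φ6] = [3, 9]
r2 m[snow→φ1] = [40, 27]
r2 m[snow→φ2] = [40, 27]
r2 m[snow→φ3] = [64, 81]
r3 m[φ0→cld] = [216, 135]
r3 m[φ0→wind] = [9, 3]
r3 m[φ1→wind] = [320, 280]
r3 m[φ1→snow] = [216, 135]
r3 m[φ2→wet] = [120, 320]
r3 m[φ2→snow] = [15, 9]
r3 m[φ3→sun] = [243, 320]
r3 m[φ3→snow] = [15, 12]
r3 m[φ4→sun] = [4, 3]
r3 m[φ5→wind] = [3, 5]
r3 m[φ6→wet] = [5, 1]
r3 m[cld→φ0] = [1, 1]
r3 m[sun→φ3] = [4, 3]
r3 m[sun→φ4] = [3, 5]
r3 m[wind→φ0] = [24, 45]
r3 m[wind→φ1] = [27, 15]
r3 m[wind→φ5] = [72, 27]
r3 m[wet→φ2] = [5, 1]
r3 m[wet→φ6] = [3, 9]
r3 m[snow→φ1] = [40, 27]
r3 m[snow→φ2] = [40, 27]
r3 m[snow→φ3] = [64, 81]
r4 m[φ0→cld] = [216, 135]
r4 m[φ0→wind] = [9, 3]
r4 m[φ1→wind] = [320, 280]
r4 m[φ1→snow] = [216, 135]
r4 m[φ2→wet] = [120, 320]
r4 m[φ2→snow] = [15, 9]
r4 m[φ3→sun] = [243, 320]
r4 m[φ3→snow] = [15, 12]
r4 m[φ4→sun] = [4, 3]
r4 m[φ5→wind] = [3, 5]
r4 m[φ6→wet] = [5, 1]
r4 m[cld→φ0] = [1, 1]
r4 m[sun→φ3] = [4, 3]
r4 m[sun→φ4] = [243, 320]
r4 m[wind→φ0] = [960, 1400]
r4 m[wind→φ1] = [27, 15]
r4 m[wind→φ5] = [2880, 840]
r4 m[wet→φ2] = [5, 1]
r4 m[wet→φ6] = [120, 320]
r4 m[snow→φ1] = [225, 108]
r4 m[snow→φ2] = [3240, 1620]
r4 m[snow→φ3] = [3240, 1215]
r5 m[φ0→cld] = [8640, 4200]
r5 m[φ0→wind] = [9, 3]
r5 m[φ1→wind] = [1800, 1575]
r5 m[φ1→snow] = [216, 135]
r5 m[φ2→wet] = [9720, 25920]
r5 m[φ2→snow] = [15, 9]
r5 m[φ3→sun] = [3645, 16200]
r5 m[φ3→snow] = [15, 12]
r5 m[φ4→sun] = [4, 3]
r5 m[φ5→wind] = [3, 5]
r5 m[φ6→wet] = [5, 1]
r5 m[cld→φ0] = [1, 1]
r5 m[sun→φ3] = [4, 3]
r5 m[sun→φ4] = [243, 320]
r5 m[wind→φ0] = [960, 1400]
r5 m[wind→φ1] = [27, 15]
r5 m[wind→φ5] = [2880, 840]
r5 m[wet→φ2] = [5, 1]
r5 m[wet→φ6] = [120, 320]
r5 m[snow→φ1] = [225, 108]
r5 m[snow→φ2] = [3240, 1620]
r5 m[snow→φ3] = [3240, 1215]
r6 m[φ0→cld] = [8640, 4200]
r6 m[φ0→wind] = [9, 3]
r6 m[φ1→wind] = [1800, 1575]
r6 m[φ1→snow] = [216, 135]
r6 m[φ2→wet] = [9720, 25920]
r6 m[φ2→snow] = [15, 9]
r6 m[φ3→sun] = [3645, 16200]
r6 m[φ3→snow] = [15, 12]
r6 m[φ4→sun] = [4, 3]
r6 m[φ5→wind] = [3, 5]
r6 m[φ6→wet] = [5, 1]
r6 m[cld→φ0] = [1, 1]
r6 m[sun→φ3] = [4, 3]
r6 m[sun→φ4] = [3645, 16200]
r6 m[wind→φ0] = [5400, 7875]
r6 m[wind→φ1] = [27, 15]
r6 m[wind→φ5] = [16200, 4725]
r6 m[wet→φ2] = [5, 1]
r6 m[wet→φ6] = [9720, 25920]
r6 m[snow→φ1] = [225, 108]
r6 m[snow→φ2] = [3240, 1620]
r6 m[snow→φ3] = [3240, 1215]
r7 m[φ0→cld] = [48600, 23625]
r7 m[φ0→wind] = [9, 3]
r7 m[φ1→wind] = [1800, 1575]
r7 m[φ1→snow] = [216, 135]
r7 m[φ2→wet] = [9720, 25920]
r7 m[φ2→snow] = [15, 9]
r7 m[φ3→sun] = [3645, 16200]
r7 m[φ3→snow] = [15, 12]
r7 m[φ4→sun] = [4, 3]
r7 m[φ5→wind] = [3, 5]
r7 m[φ6→wet] = [5, 1]
r7 m[cld→φ0] = [1, 1]
r7 m[sun→φ3] = [4, 3]
r7 m[sun→φ4] = [3645, 16200]
r7 m[wind→φ0] = [5400, 7875]
r7 m[wind→φ1] = [27, 15]
r7 m[wind→φ5] = [16200, 4725]
r7 m[wet→φ2] = [5, 1]
r7 m[wet→φ6] = [9720, 25920]
r7 m[snow→φ1] = [225, 108]
r7 m[snow→φ2] = [3240, 1620]
r7 m[snow→φ3] = [3240, 1215]
r8 m[φ0→cld] = [48600, 23625]
r8 m[φ0→wind] = [9, 3]
r8 m[φ1→wind] = [1800, 1575]
r8 m[φ1→snow] = [216, 135]
r8 m[φ2→wet] = [9720, 25920]
r8 m[φ2→snow] = [15, 9]
r8 m[φ3→sun] = [3645, 16200]
r8 m[φ3→snow] = [15, 12]
r8 m[φ4→sun] = [4, 3]
r8 m[φ5→wind] = [3, 5]
r8 m[φ6→wet] = [5, 1]
r8 m[cld→φ0] = [1, 1]
r8 m[sun→φ3] = [4, 3]
r8 m[sun→φ4] = [3645, 16200]
r8 m[wind→φ0] = [5400, 7875]
r8 m[wind→φ1] = [27, 15]
r8 m[wind→φ5] = [16200, 4725]
r8 m[wet→φ2] = [5, 1]
r8 m[wet→φ6] = [9720, 25920]
r8 m[snow→φ1] = [225, 108]
r8 m[snow→φ2] = [3240, 1620]
r8 m[snow→φ3] = [3240, 1215]
fixed point reached at round 8
traceback from cld: (cld=0, sun=1, wind=0, wet=0, snow=0), score=48600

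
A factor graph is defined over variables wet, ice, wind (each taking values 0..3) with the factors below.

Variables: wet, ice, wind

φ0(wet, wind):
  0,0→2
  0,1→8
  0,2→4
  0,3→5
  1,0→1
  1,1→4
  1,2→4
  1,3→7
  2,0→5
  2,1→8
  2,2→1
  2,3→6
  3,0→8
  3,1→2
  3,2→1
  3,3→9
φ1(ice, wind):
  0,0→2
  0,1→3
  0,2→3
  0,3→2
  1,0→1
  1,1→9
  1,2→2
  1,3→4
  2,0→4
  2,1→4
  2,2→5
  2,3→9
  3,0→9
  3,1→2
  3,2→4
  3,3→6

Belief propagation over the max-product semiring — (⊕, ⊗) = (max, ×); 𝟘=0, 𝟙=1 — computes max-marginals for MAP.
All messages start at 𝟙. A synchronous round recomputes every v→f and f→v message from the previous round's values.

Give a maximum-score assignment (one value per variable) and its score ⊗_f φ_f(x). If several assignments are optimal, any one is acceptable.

init: all messages = 𝟙 over 4 values
r1 m[φ0→wet] = [8, 7, 8, 9]
r1 m[φ0→wind] = [8, 8, 4, 9]
r1 m[φ1→ice] = [3, 9, 9, 9]
r1 m[φ1→wind] = [9, 9, 5, 9]
r1 m[wet→φ0] = [1, 1, 1, 1]
r1 m[ice→φ1] = [1, 1, 1, 1]
r1 m[wind→φ0] = [1, 1, 1, 1]
r1 m[wind→φ1] = [1, 1, 1, 1]
r2 m[φ0→wet] = [8, 7, 8, 9]
r2 m[φ0→wind] = [8, 8, 4, 9]
r2 m[φ1→ice] = [3, 9, 9, 9]
r2 m[φ1→wind] = [9, 9, 5, 9]
r2 m[wet→φ0] = [1, 1, 1, 1]
r2 m[ice→φ1] = [1, 1, 1, 1]
r2 m[wind→φ0] = [9, 9, 5, 9]
r2 m[wind→φ1] = [8, 8, 4, 9]
r3 m[φ0→wet] = [72, 63, 72, 81]
r3 m[φ0→wind] = [8, 8, 4, 9]
r3 m[φ1→ice] = [24, 72, 81, 72]
r3 m[φ1→wind] = [9, 9, 5, 9]
r3 m[wet→φ0] = [1, 1, 1, 1]
r3 m[ice→φ1] = [1, 1, 1, 1]
r3 m[wind→φ0] = [9, 9, 5, 9]
r3 m[wind→φ1] = [8, 8, 4, 9]
r4 m[φ0→wet] = [72, 63, 72, 81]
r4 m[φ0→wind] = [8, 8, 4, 9]
r4 m[φ1→ice] = [24, 72, 81, 72]
r4 m[φ1→wind] = [9, 9, 5, 9]
r4 m[wet→φ0] = [1, 1, 1, 1]
r4 m[ice→φ1] = [1, 1, 1, 1]
r4 m[wind→φ0] = [9, 9, 5, 9]
r4 m[wind→φ1] = [8, 8, 4, 9]
fixed point reached at round 4
traceback from wet: (wet=3, ice=2, wind=3), score=81

assignment: (wet=3, ice=2, wind=3); score = 81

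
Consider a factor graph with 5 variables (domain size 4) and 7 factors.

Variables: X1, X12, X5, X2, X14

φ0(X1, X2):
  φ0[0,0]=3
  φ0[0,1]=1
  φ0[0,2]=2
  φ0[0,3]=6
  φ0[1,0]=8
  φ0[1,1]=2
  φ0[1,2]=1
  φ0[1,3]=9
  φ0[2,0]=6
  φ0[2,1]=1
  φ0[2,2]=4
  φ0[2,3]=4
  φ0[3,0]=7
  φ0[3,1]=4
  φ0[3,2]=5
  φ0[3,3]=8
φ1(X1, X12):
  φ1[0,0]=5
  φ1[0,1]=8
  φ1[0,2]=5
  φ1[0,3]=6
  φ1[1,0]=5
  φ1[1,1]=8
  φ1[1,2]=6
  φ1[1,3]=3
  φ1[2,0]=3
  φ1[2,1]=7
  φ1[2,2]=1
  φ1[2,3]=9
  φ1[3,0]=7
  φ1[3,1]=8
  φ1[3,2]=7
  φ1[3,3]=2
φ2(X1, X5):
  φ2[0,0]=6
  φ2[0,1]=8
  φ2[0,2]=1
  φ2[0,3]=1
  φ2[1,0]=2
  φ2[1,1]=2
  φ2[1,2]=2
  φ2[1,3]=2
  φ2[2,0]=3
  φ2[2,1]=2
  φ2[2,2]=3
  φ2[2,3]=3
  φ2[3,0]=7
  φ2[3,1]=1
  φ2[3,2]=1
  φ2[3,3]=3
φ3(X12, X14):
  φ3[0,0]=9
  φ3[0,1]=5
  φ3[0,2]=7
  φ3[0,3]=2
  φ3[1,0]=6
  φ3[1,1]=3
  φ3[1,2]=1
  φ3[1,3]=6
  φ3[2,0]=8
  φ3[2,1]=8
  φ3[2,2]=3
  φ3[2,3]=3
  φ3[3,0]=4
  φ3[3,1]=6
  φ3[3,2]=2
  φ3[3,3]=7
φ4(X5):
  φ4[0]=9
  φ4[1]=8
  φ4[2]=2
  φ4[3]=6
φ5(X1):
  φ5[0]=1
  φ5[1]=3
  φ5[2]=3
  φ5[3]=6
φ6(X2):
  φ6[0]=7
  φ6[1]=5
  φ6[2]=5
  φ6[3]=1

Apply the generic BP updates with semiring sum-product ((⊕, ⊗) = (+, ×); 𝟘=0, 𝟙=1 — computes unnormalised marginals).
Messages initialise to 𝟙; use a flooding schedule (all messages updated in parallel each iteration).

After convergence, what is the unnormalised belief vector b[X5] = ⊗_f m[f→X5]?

b[X5] = [23621706, 6543744, 1520664, 8094456]

init: all messages = 𝟙 over 4 values
r1 m[φ0→X1] = [12, 20, 15, 24]
r1 m[φ0→X2] = [24, 8, 12, 27]
r1 m[φ1→X1] = [24, 22, 20, 24]
r1 m[φ1→X12] = [20, 31, 19, 20]
r1 m[φ2→X1] = [16, 8, 11, 12]
r1 m[φ2→X5] = [18, 13, 7, 9]
r1 m[φ3→X12] = [23, 16, 22, 19]
r1 m[φ3→X14] = [27, 22, 13, 18]
r1 m[φ4→X5] = [9, 8, 2, 6]
r1 m[φ5→X1] = [1, 3, 3, 6]
r1 m[φ6→X2] = [7, 5, 5, 1]
r1 m[X1→φ0] = [1, 1, 1, 1]
r1 m[X1→φ1] = [1, 1, 1, 1]
r1 m[X1→φ2] = [1, 1, 1, 1]
r1 m[X1→φ5] = [1, 1, 1, 1]
r1 m[X12→φ1] = [1, 1, 1, 1]
r1 m[X12→φ3] = [1, 1, 1, 1]
r1 m[X5→φ2] = [1, 1, 1, 1]
r1 m[X5→φ4] = [1, 1, 1, 1]
r1 m[X2→φ0] = [1, 1, 1, 1]
r1 m[X2→φ6] = [1, 1, 1, 1]
r1 m[X14→φ3] = [1, 1, 1, 1]
r2 m[φ0→X1] = [12, 20, 15, 24]
r2 m[φ0→X2] = [24, 8, 12, 27]
r2 m[φ1→X1] = [24, 22, 20, 24]
r2 m[φ1→X12] = [20, 31, 19, 20]
r2 m[φ2→X1] = [16, 8, 11, 12]
r2 m[φ2→X5] = [18, 13, 7, 9]
r2 m[φ3→X12] = [23, 16, 22, 19]
r2 m[φ3→X14] = [27, 22, 13, 18]
r2 m[φ4→X5] = [9, 8, 2, 6]
r2 m[φ5→X1] = [1, 3, 3, 6]
r2 m[φ6→X2] = [7, 5, 5, 1]
r2 m[X1→φ0] = [384, 528, 660, 1728]
r2 m[X1→φ1] = [192, 480, 495, 1728]
r2 m[X1→φ2] = [288, 1320, 900, 3456]
r2 m[X1→φ5] = [4608, 3520, 3300, 6912]
r2 m[X12→φ1] = [23, 16, 22, 19]
r2 m[X12→φ3] = [20, 31, 19, 20]
r2 m[X5→φ2] = [9, 8, 2, 6]
r2 m[X5→φ4] = [18, 13, 7, 9]
r2 m[X2→φ0] = [7, 5, 5, 1]
r2 m[X2→φ6] = [24, 8, 12, 27]
r2 m[X14→φ3] = [1, 1, 1, 1]
r3 m[φ0→X1] = [42, 80, 71, 102]
r3 m[φ0→X2] = [21432, 9012, 12576, 23520]
r3 m[φ1→X1] = [467, 432, 374, 481]
r3 m[φ1→X12] = [16941, 22665, 16431, 10503]
r3 m[φ2→X1] = [126, 50, 67, 91]
r3 m[φ2→X5] = [31260, 10200, 9084, 15996]
r3 m[φ3→X12] = [23, 16, 22, 19]
r3 m[φ3→X14] = [598, 465, 268, 423]
r3 m[φ4→X5] = [9, 8, 2, 6]
r3 m[φ5→X1] = [1, 3, 3, 6]
r3 m[φ6→X2] = [7, 5, 5, 1]
r3 m[X1→φ0] = [384, 528, 660, 1728]
r3 m[X1→φ1] = [192, 480, 495, 1728]
r3 m[X1→φ2] = [288, 1320, 900, 3456]
r3 m[X1→φ5] = [4608, 3520, 3300, 6912]
r3 m[X12→φ1] = [23, 16, 22, 19]
r3 m[X12→φ3] = [20, 31, 19, 20]
r3 m[X5→φ2] = [9, 8, 2, 6]
r3 m[X5→φ4] = [18, 13, 7, 9]
r3 m[X2→φ0] = [7, 5, 5, 1]
r3 m[X2→φ6] = [24, 8, 12, 27]
r3 m[X14→φ3] = [1, 1, 1, 1]
r4 m[φ0→X1] = [42, 80, 71, 102]
r4 m[φ0→X2] = [21432, 9012, 12576, 23520]
r4 m[φ1→X1] = [467, 432, 374, 481]
r4 m[φ1→X12] = [16941, 22665, 16431, 10503]
r4 m[φ2→X1] = [126, 50, 67, 91]
r4 m[φ2→X5] = [31260, 10200, 9084, 15996]
r4 m[φ3→X12] = [23, 16, 22, 19]
r4 m[φ3→X14] = [598, 465, 268, 423]
r4 m[φ4→X5] = [9, 8, 2, 6]
r4 m[φ5→X1] = [1, 3, 3, 6]
r4 m[φ6→X2] = [7, 5, 5, 1]
r4 m[X1→φ0] = [58842, 64800, 75174, 262626]
r4 m[X1→φ1] = [5292, 12000, 14271, 55692]
r4 m[X1→φ2] = [19614, 103680, 79662, 294372]
r4 m[X1→φ5] = [2471364, 1728000, 1779118, 4464642]
r4 m[X12→φ1] = [23, 16, 22, 19]
r4 m[X12→φ3] = [16941, 22665, 16431, 10503]
r4 m[X5→φ2] = [9, 8, 2, 6]
r4 m[X5→φ4] = [31260, 10200, 9084, 15996]
r4 m[X2→φ0] = [7, 5, 5, 1]
r4 m[X2→φ6] = [21432, 9012, 12576, 23520]
r4 m[X14→φ3] = [1, 1, 1, 1]
r5 m[φ0→X1] = [42, 80, 71, 102]
r5 m[φ0→X2] = [2984352, 1314120, 1796310, 3337956]
r5 m[φ1→X1] = [467, 432, 374, 481]
r5 m[φ1→X12] = [519117, 683769, 502575, 307575]
r5 m[φ2→X1] = [126, 50, 67, 91]
r5 m[φ2→X5] = [2624634, 817968, 760332, 1349076]
r5 m[φ3→X12] = [23, 16, 22, 19]
r5 m[φ3→X14] = [461919, 347166, 211551, 292686]
r5 m[φ4→X5] = [9, 8, 2, 6]
r5 m[φ5→X1] = [1, 3, 3, 6]
r5 m[φ6→X2] = [7, 5, 5, 1]
r5 m[X1→φ0] = [58842, 64800, 75174, 262626]
r5 m[X1→φ1] = [5292, 12000, 14271, 55692]
r5 m[X1→φ2] = [19614, 103680, 79662, 294372]
r5 m[X1→φ5] = [2471364, 1728000, 1779118, 4464642]
r5 m[X12→φ1] = [23, 16, 22, 19]
r5 m[X12→φ3] = [16941, 22665, 16431, 10503]
r5 m[X5→φ2] = [9, 8, 2, 6]
r5 m[X5→φ4] = [31260, 10200, 9084, 15996]
r5 m[X2→φ0] = [7, 5, 5, 1]
r5 m[X2→φ6] = [21432, 9012, 12576, 23520]
r5 m[X14→φ3] = [1, 1, 1, 1]
r6 m[φ0→X1] = [42, 80, 71, 102]
r6 m[φ0→X2] = [2984352, 1314120, 1796310, 3337956]
r6 m[φ1→X1] = [467, 432, 374, 481]
r6 m[φ1→X12] = [519117, 683769, 502575, 307575]
r6 m[φ2→X1] = [126, 50, 67, 91]
r6 m[φ2→X5] = [2624634, 817968, 760332, 1349076]
r6 m[φ3→X12] = [23, 16, 22, 19]
r6 m[φ3→X14] = [461919, 347166, 211551, 292686]
r6 m[φ4→X5] = [9, 8, 2, 6]
r6 m[φ5→X1] = [1, 3, 3, 6]
r6 m[φ6→X2] = [7, 5, 5, 1]
r6 m[X1→φ0] = [58842, 64800, 75174, 262626]
r6 m[X1→φ1] = [5292, 12000, 14271, 55692]
r6 m[X1→φ2] = [19614, 103680, 79662, 294372]
r6 m[X1→φ5] = [2471364, 1728000, 1779118, 4464642]
r6 m[X12→φ1] = [23, 16, 22, 19]
r6 m[X12→φ3] = [519117, 683769, 502575, 307575]
r6 m[X5→φ2] = [9, 8, 2, 6]
r6 m[X5→φ4] = [2624634, 817968, 760332, 1349076]
r6 m[X2→φ0] = [7, 5, 5, 1]
r6 m[X2→φ6] = [2984352, 1314120, 1796310, 3337956]
r6 m[X14→φ3] = [1, 1, 1, 1]
r7 m[φ0→X1] = [42, 80, 71, 102]
r7 m[φ0→X2] = [2984352, 1314120, 1796310, 3337956]
r7 m[φ1→X1] = [467, 432, 374, 481]
r7 m[φ1→X12] = [519117, 683769, 502575, 307575]
r7 m[φ2→X1] = [126, 50, 67, 91]
r7 m[φ2→X5] = [2624634, 817968, 760332, 1349076]
r7 m[φ3→X12] = [23, 16, 22, 19]
r7 m[φ3→X14] = [14025567, 10512942, 6440463, 8801598]
r7 m[φ4→X5] = [9, 8, 2, 6]
r7 m[φ5→X1] = [1, 3, 3, 6]
r7 m[φ6→X2] = [7, 5, 5, 1]
r7 m[X1→φ0] = [58842, 64800, 75174, 262626]
r7 m[X1→φ1] = [5292, 12000, 14271, 55692]
r7 m[X1→φ2] = [19614, 103680, 79662, 294372]
r7 m[X1→φ5] = [2471364, 1728000, 1779118, 4464642]
r7 m[X12→φ1] = [23, 16, 22, 19]
r7 m[X12→φ3] = [519117, 683769, 502575, 307575]
r7 m[X5→φ2] = [9, 8, 2, 6]
r7 m[X5→φ4] = [2624634, 817968, 760332, 1349076]
r7 m[X2→φ0] = [7, 5, 5, 1]
r7 m[X2→φ6] = [2984352, 1314120, 1796310, 3337956]
r7 m[X14→φ3] = [1, 1, 1, 1]
r8 m[φ0→X1] = [42, 80, 71, 102]
r8 m[φ0→X2] = [2984352, 1314120, 1796310, 3337956]
r8 m[φ1→X1] = [467, 432, 374, 481]
r8 m[φ1→X12] = [519117, 683769, 502575, 307575]
r8 m[φ2→X1] = [126, 50, 67, 91]
r8 m[φ2→X5] = [2624634, 817968, 760332, 1349076]
r8 m[φ3→X12] = [23, 16, 22, 19]
r8 m[φ3→X14] = [14025567, 10512942, 6440463, 8801598]
r8 m[φ4→X5] = [9, 8, 2, 6]
r8 m[φ5→X1] = [1, 3, 3, 6]
r8 m[φ6→X2] = [7, 5, 5, 1]
r8 m[X1→φ0] = [58842, 64800, 75174, 262626]
r8 m[X1→φ1] = [5292, 12000, 14271, 55692]
r8 m[X1→φ2] = [19614, 103680, 79662, 294372]
r8 m[X1→φ5] = [2471364, 1728000, 1779118, 4464642]
r8 m[X12→φ1] = [23, 16, 22, 19]
r8 m[X12→φ3] = [519117, 683769, 502575, 307575]
r8 m[X5→φ2] = [9, 8, 2, 6]
r8 m[X5→φ4] = [2624634, 817968, 760332, 1349076]
r8 m[X2→φ0] = [7, 5, 5, 1]
r8 m[X2→φ6] = [2984352, 1314120, 1796310, 3337956]
r8 m[X14→φ3] = [1, 1, 1, 1]
fixed point reached at round 8
b[X5] = ⊗ incoming = [23621706, 6543744, 1520664, 8094456]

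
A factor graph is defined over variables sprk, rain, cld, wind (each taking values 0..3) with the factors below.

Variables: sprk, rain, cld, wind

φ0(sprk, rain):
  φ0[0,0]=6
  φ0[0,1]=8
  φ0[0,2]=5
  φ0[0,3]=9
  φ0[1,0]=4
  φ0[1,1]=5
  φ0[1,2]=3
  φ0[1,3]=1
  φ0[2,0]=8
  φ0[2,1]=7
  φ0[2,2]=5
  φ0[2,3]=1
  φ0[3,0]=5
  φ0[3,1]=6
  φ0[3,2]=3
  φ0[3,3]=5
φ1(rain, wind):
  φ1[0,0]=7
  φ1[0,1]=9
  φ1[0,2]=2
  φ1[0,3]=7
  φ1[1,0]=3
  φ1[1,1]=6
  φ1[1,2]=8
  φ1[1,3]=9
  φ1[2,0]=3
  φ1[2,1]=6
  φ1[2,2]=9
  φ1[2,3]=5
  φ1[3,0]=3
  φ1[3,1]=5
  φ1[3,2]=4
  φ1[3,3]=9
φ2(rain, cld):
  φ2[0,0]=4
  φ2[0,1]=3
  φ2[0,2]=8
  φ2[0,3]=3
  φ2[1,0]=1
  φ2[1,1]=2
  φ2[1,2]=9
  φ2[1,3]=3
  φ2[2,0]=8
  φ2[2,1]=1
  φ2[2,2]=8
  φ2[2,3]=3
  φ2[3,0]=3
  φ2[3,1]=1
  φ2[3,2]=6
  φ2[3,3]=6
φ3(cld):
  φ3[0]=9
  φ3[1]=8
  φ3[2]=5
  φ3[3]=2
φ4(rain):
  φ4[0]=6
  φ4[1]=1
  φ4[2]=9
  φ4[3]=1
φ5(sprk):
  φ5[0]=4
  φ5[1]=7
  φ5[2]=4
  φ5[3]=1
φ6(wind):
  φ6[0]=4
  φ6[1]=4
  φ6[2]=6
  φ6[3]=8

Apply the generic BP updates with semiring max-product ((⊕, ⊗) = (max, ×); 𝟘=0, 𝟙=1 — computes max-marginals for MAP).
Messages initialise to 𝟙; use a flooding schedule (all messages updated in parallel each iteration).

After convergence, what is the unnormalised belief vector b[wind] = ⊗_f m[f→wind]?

b[wind] = [215040, 326592, 734832, 544320]

init: all messages = 𝟙 over 4 values
r1 m[φ0→sprk] = [9, 5, 8, 6]
r1 m[φ0→rain] = [8, 8, 5, 9]
r1 m[φ1→rain] = [9, 9, 9, 9]
r1 m[φ1→wind] = [7, 9, 9, 9]
r1 m[φ2→rain] = [8, 9, 8, 6]
r1 m[φ2→cld] = [8, 3, 9, 6]
r1 m[φ3→cld] = [9, 8, 5, 2]
r1 m[φ4→rain] = [6, 1, 9, 1]
r1 m[φ5→sprk] = [4, 7, 4, 1]
r1 m[φ6→wind] = [4, 4, 6, 8]
r1 m[sprk→φ0] = [1, 1, 1, 1]
r1 m[sprk→φ5] = [1, 1, 1, 1]
r1 m[rain→φ0] = [1, 1, 1, 1]
r1 m[rain→φ1] = [1, 1, 1, 1]
r1 m[rain→φ2] = [1, 1, 1, 1]
r1 m[rain→φ4] = [1, 1, 1, 1]
r1 m[cld→φ2] = [1, 1, 1, 1]
r1 m[cld→φ3] = [1, 1, 1, 1]
r1 m[wind→φ1] = [1, 1, 1, 1]
r1 m[wind→φ6] = [1, 1, 1, 1]
r2 m[φ0→sprk] = [9, 5, 8, 6]
r2 m[φ0→rain] = [8, 8, 5, 9]
r2 m[φ1→rain] = [9, 9, 9, 9]
r2 m[φ1→wind] = [7, 9, 9, 9]
r2 m[φ2→rain] = [8, 9, 8, 6]
r2 m[φ2→cld] = [8, 3, 9, 6]
r2 m[φ3→cld] = [9, 8, 5, 2]
r2 m[φ4→rain] = [6, 1, 9, 1]
r2 m[φ5→sprk] = [4, 7, 4, 1]
r2 m[φ6→wind] = [4, 4, 6, 8]
r2 m[sprk→φ0] = [4, 7, 4, 1]
r2 m[sprk→φ5] = [9, 5, 8, 6]
r2 m[rain→φ0] = [432, 81, 648, 54]
r2 m[rain→φ1] = [384, 72, 360, 54]
r2 m[rain→φ2] = [432, 72, 405, 81]
r2 m[rain→φ4] = [576, 648, 360, 486]
r2 m[cld→φ2] = [9, 8, 5, 2]
r2 m[cld→φ3] = [8, 3, 9, 6]
r2 m[wind→φ1] = [4, 4, 6, 8]
r2 m[wind→φ6] = [7, 9, 9, 9]
r3 m[φ0→sprk] = [3240, 1944, 3456, 2160]
r3 m[φ0→rain] = [32, 35, 21, 36]
r3 m[φ1→rain] = [56, 72, 54, 72]
r3 m[φ1→wind] = [2688, 3456, 3240, 2688]
r3 m[φ2→rain] = [40, 45, 72, 30]
r3 m[φ2→cld] = [3240, 1296, 3456, 1296]
r3 m[φ3→cld] = [9, 8, 5, 2]
r3 m[φ4→rain] = [6, 1, 9, 1]
r3 m[φ5→sprk] = [4, 7, 4, 1]
r3 m[φ6→wind] = [4, 4, 6, 8]
r3 m[sprk→φ0] = [4, 7, 4, 1]
r3 m[sprk→φ5] = [9, 5, 8, 6]
r3 m[rain→φ0] = [432, 81, 648, 54]
r3 m[rain→φ1] = [384, 72, 360, 54]
r3 m[rain→φ2] = [432, 72, 405, 81]
r3 m[rain→φ4] = [576, 648, 360, 486]
r3 m[cld→φ2] = [9, 8, 5, 2]
r3 m[cld→φ3] = [8, 3, 9, 6]
r3 m[wind→φ1] = [4, 4, 6, 8]
r3 m[wind→φ6] = [7, 9, 9, 9]
r4 m[φ0→sprk] = [3240, 1944, 3456, 2160]
r4 m[φ0→rain] = [32, 35, 21, 36]
r4 m[φ1→rain] = [56, 72, 54, 72]
r4 m[φ1→wind] = [2688, 3456, 3240, 2688]
r4 m[φ2→rain] = [40, 45, 72, 30]
r4 m[φ2→cld] = [3240, 1296, 3456, 1296]
r4 m[φ3→cld] = [9, 8, 5, 2]
r4 m[φ4→rain] = [6, 1, 9, 1]
r4 m[φ5→sprk] = [4, 7, 4, 1]
r4 m[φ6→wind] = [4, 4, 6, 8]
r4 m[sprk→φ0] = [4, 7, 4, 1]
r4 m[sprk→φ5] = [3240, 1944, 3456, 2160]
r4 m[rain→φ0] = [13440, 3240, 34992, 2160]
r4 m[rain→φ1] = [7680, 1575, 13608, 1080]
r4 m[rain→φ2] = [10752, 2520, 10206, 2592]
r4 m[rain→φ4] = [71680, 113400, 81648, 77760]
r4 m[cld→φ2] = [9, 8, 5, 2]
r4 m[cld→φ3] = [3240, 1296, 3456, 1296]
r4 m[wind→φ1] = [4, 4, 6, 8]
r4 m[wind→φ6] = [2688, 3456, 3240, 2688]
r5 m[φ0→sprk] = [174960, 104976, 174960, 104976]
r5 m[φ0→rain] = [32, 35, 21, 36]
r5 m[φ1→rain] = [56, 72, 54, 72]
r5 m[φ1→wind] = [53760, 81648, 122472, 68040]
r5 m[φ2→rain] = [40, 45, 72, 30]
r5 m[φ2→cld] = [81648, 32256, 86016, 32256]
r5 m[φ3→cld] = [9, 8, 5, 2]
r5 m[φ4→rain] = [6, 1, 9, 1]
r5 m[φ5→sprk] = [4, 7, 4, 1]
r5 m[φ6→wind] = [4, 4, 6, 8]
r5 m[sprk→φ0] = [4, 7, 4, 1]
r5 m[sprk→φ5] = [3240, 1944, 3456, 2160]
r5 m[rain→φ0] = [13440, 3240, 34992, 2160]
r5 m[rain→φ1] = [7680, 1575, 13608, 1080]
r5 m[rain→φ2] = [10752, 2520, 10206, 2592]
r5 m[rain→φ4] = [71680, 113400, 81648, 77760]
r5 m[cld→φ2] = [9, 8, 5, 2]
r5 m[cld→φ3] = [3240, 1296, 3456, 1296]
r5 m[wind→φ1] = [4, 4, 6, 8]
r5 m[wind→φ6] = [2688, 3456, 3240, 2688]
r6 m[φ0→sprk] = [174960, 104976, 174960, 104976]
r6 m[φ0→rain] = [32, 35, 21, 36]
r6 m[φ1→rain] = [56, 72, 54, 72]
r6 m[φ1→wind] = [53760, 81648, 122472, 68040]
r6 m[φ2→rain] = [40, 45, 72, 30]
r6 m[φ2→cld] = [81648, 32256, 86016, 32256]
r6 m[φ3→cld] = [9, 8, 5, 2]
r6 m[φ4→rain] = [6, 1, 9, 1]
r6 m[φ5→sprk] = [4, 7, 4, 1]
r6 m[φ6→wind] = [4, 4, 6, 8]
r6 m[sprk→φ0] = [4, 7, 4, 1]
r6 m[sprk→φ5] = [174960, 104976, 174960, 104976]
r6 m[rain→φ0] = [13440, 3240, 34992, 2160]
r6 m[rain→φ1] = [7680, 1575, 13608, 1080]
r6 m[rain→φ2] = [10752, 2520, 10206, 2592]
r6 m[rain→φ4] = [71680, 113400, 81648, 77760]
r6 m[cld→φ2] = [9, 8, 5, 2]
r6 m[cld→φ3] = [81648, 32256, 86016, 32256]
r6 m[wind→φ1] = [4, 4, 6, 8]
r6 m[wind→φ6] = [53760, 81648, 122472, 68040]
r7 m[φ0→sprk] = [174960, 104976, 174960, 104976]
r7 m[φ0→rain] = [32, 35, 21, 36]
r7 m[φ1→rain] = [56, 72, 54, 72]
r7 m[φ1→wind] = [53760, 81648, 122472, 68040]
r7 m[φ2→rain] = [40, 45, 72, 30]
r7 m[φ2→cld] = [81648, 32256, 86016, 32256]
r7 m[φ3→cld] = [9, 8, 5, 2]
r7 m[φ4→rain] = [6, 1, 9, 1]
r7 m[φ5→sprk] = [4, 7, 4, 1]
r7 m[φ6→wind] = [4, 4, 6, 8]
r7 m[sprk→φ0] = [4, 7, 4, 1]
r7 m[sprk→φ5] = [174960, 104976, 174960, 104976]
r7 m[rain→φ0] = [13440, 3240, 34992, 2160]
r7 m[rain→φ1] = [7680, 1575, 13608, 1080]
r7 m[rain→φ2] = [10752, 2520, 10206, 2592]
r7 m[rain→φ4] = [71680, 113400, 81648, 77760]
r7 m[cld→φ2] = [9, 8, 5, 2]
r7 m[cld→φ3] = [81648, 32256, 86016, 32256]
r7 m[wind→φ1] = [4, 4, 6, 8]
r7 m[wind→φ6] = [53760, 81648, 122472, 68040]
fixed point reached at round 7
b[wind] = ⊗ incoming = [215040, 326592, 734832, 544320]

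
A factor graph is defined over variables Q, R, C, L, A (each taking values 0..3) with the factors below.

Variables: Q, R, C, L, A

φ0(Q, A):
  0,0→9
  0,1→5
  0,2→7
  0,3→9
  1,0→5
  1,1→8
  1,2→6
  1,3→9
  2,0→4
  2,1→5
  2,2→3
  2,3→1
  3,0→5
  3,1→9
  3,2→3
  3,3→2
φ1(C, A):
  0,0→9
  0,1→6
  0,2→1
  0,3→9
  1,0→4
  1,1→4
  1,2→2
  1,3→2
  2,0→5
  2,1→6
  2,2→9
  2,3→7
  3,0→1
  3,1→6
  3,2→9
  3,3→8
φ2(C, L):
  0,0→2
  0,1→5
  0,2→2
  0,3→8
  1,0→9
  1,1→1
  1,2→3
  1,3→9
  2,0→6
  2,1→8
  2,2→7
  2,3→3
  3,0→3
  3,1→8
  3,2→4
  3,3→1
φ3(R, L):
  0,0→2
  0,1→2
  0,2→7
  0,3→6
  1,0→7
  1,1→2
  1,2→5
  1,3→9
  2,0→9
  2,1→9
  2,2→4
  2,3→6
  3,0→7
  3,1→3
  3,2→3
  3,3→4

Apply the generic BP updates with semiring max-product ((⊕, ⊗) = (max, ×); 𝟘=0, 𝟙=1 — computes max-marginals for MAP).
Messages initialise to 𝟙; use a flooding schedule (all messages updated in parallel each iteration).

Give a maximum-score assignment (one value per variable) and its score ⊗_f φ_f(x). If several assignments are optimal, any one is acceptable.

init: all messages = 𝟙 over 4 values
r1 m[φ0→Q] = [9, 9, 5, 9]
r1 m[φ0→A] = [9, 9, 7, 9]
r1 m[φ1→C] = [9, 4, 9, 9]
r1 m[φ1→A] = [9, 6, 9, 9]
r1 m[φ2→C] = [8, 9, 8, 8]
r1 m[φ2→L] = [9, 8, 7, 9]
r1 m[φ3→R] = [7, 9, 9, 7]
r1 m[φ3→L] = [9, 9, 7, 9]
r1 m[Q→φ0] = [1, 1, 1, 1]
r1 m[R→φ3] = [1, 1, 1, 1]
r1 m[C→φ1] = [1, 1, 1, 1]
r1 m[C→φ2] = [1, 1, 1, 1]
r1 m[L→φ2] = [1, 1, 1, 1]
r1 m[L→φ3] = [1, 1, 1, 1]
r1 m[A→φ0] = [1, 1, 1, 1]
r1 m[A→φ1] = [1, 1, 1, 1]
r2 m[φ0→Q] = [9, 9, 5, 9]
r2 m[φ0→A] = [9, 9, 7, 9]
r2 m[φ1→C] = [9, 4, 9, 9]
r2 m[φ1→A] = [9, 6, 9, 9]
r2 m[φ2→C] = [8, 9, 8, 8]
r2 m[φ2→L] = [9, 8, 7, 9]
r2 m[φ3→R] = [7, 9, 9, 7]
r2 m[φ3→L] = [9, 9, 7, 9]
r2 m[Q→φ0] = [1, 1, 1, 1]
r2 m[R→φ3] = [1, 1, 1, 1]
r2 m[C→φ1] = [8, 9, 8, 8]
r2 m[C→φ2] = [9, 4, 9, 9]
r2 m[L→φ2] = [9, 9, 7, 9]
r2 m[L→φ3] = [9, 8, 7, 9]
r2 m[A→φ0] = [9, 6, 9, 9]
r2 m[A→φ1] = [9, 9, 7, 9]
r3 m[φ0→Q] = [81, 81, 36, 54]
r3 m[φ0→A] = [9, 9, 7, 9]
r3 m[φ1→C] = [81, 36, 63, 72]
r3 m[φ1→A] = [72, 48, 72, 72]
r3 m[φ2→C] = [72, 81, 72, 72]
r3 m[φ2→L] = [54, 72, 63, 72]
r3 m[φ3→R] = [54, 81, 81, 63]
r3 m[φ3→L] = [9, 9, 7, 9]
r3 m[Q→φ0] = [1, 1, 1, 1]
r3 m[R→φ3] = [1, 1, 1, 1]
r3 m[C→φ1] = [8, 9, 8, 8]
r3 m[C→φ2] = [9, 4, 9, 9]
r3 m[L→φ2] = [9, 9, 7, 9]
r3 m[L→φ3] = [9, 8, 7, 9]
r3 m[A→φ0] = [9, 6, 9, 9]
r3 m[A→φ1] = [9, 9, 7, 9]
r4 m[φ0→Q] = [81, 81, 36, 54]
r4 m[φ0→A] = [9, 9, 7, 9]
r4 m[φ1→C] = [81, 36, 63, 72]
r4 m[φ1→A] = [72, 48, 72, 72]
r4 m[φ2→C] = [72, 81, 72, 72]
r4 m[φ2→L] = [54, 72, 63, 72]
r4 m[φ3→R] = [54, 81, 81, 63]
r4 m[φ3→L] = [9, 9, 7, 9]
r4 m[Q→φ0] = [1, 1, 1, 1]
r4 m[R→φ3] = [1, 1, 1, 1]
r4 m[C→φ1] = [72, 81, 72, 72]
r4 m[C→φ2] = [81, 36, 63, 72]
r4 m[L→φ2] = [9, 9, 7, 9]
r4 m[L→φ3] = [54, 72, 63, 72]
r4 m[A→φ0] = [72, 48, 72, 72]
r4 m[A→φ1] = [9, 9, 7, 9]
r5 m[φ0→Q] = [648, 648, 288, 432]
r5 m[φ0→A] = [9, 9, 7, 9]
r5 m[φ1→C] = [81, 36, 63, 72]
r5 m[φ1→A] = [648, 432, 648, 648]
r5 m[φ2→C] = [72, 81, 72, 72]
r5 m[φ2→L] = [378, 576, 441, 648]
r5 m[φ3→R] = [441, 648, 648, 378]
r5 m[φ3→L] = [9, 9, 7, 9]
r5 m[Q→φ0] = [1, 1, 1, 1]
r5 m[R→φ3] = [1, 1, 1, 1]
r5 m[C→φ1] = [72, 81, 72, 72]
r5 m[C→φ2] = [81, 36, 63, 72]
r5 m[L→φ2] = [9, 9, 7, 9]
r5 m[L→φ3] = [54, 72, 63, 72]
r5 m[A→φ0] = [72, 48, 72, 72]
r5 m[A→φ1] = [9, 9, 7, 9]
r6 m[φ0→Q] = [648, 648, 288, 432]
r6 m[φ0→A] = [9, 9, 7, 9]
r6 m[φ1→C] = [81, 36, 63, 72]
r6 m[φ1→A] = [648, 432, 648, 648]
r6 m[φ2→C] = [72, 81, 72, 72]
r6 m[φ2→L] = [378, 576, 441, 648]
r6 m[φ3→R] = [441, 648, 648, 378]
r6 m[φ3→L] = [9, 9, 7, 9]
r6 m[Q→φ0] = [1, 1, 1, 1]
r6 m[R→φ3] = [1, 1, 1, 1]
r6 m[C→φ1] = [72, 81, 72, 72]
r6 m[C→φ2] = [81, 36, 63, 72]
r6 m[L→φ2] = [9, 9, 7, 9]
r6 m[L→φ3] = [378, 576, 441, 648]
r6 m[A→φ0] = [648, 432, 648, 648]
r6 m[A→φ1] = [9, 9, 7, 9]
r7 m[φ0→Q] = [5832, 5832, 2592, 3888]
r7 m[φ0→A] = [9, 9, 7, 9]
r7 m[φ1→C] = [81, 36, 63, 72]
r7 m[φ1→A] = [648, 432, 648, 648]
r7 m[φ2→C] = [72, 81, 72, 72]
r7 m[φ2→L] = [378, 576, 441, 648]
r7 m[φ3→R] = [3888, 5832, 5184, 2646]
r7 m[φ3→L] = [9, 9, 7, 9]
r7 m[Q→φ0] = [1, 1, 1, 1]
r7 m[R→φ3] = [1, 1, 1, 1]
r7 m[C→φ1] = [72, 81, 72, 72]
r7 m[C→φ2] = [81, 36, 63, 72]
r7 m[L→φ2] = [9, 9, 7, 9]
r7 m[L→φ3] = [378, 576, 441, 648]
r7 m[A→φ0] = [648, 432, 648, 648]
r7 m[A→φ1] = [9, 9, 7, 9]
r8 m[φ0→Q] = [5832, 5832, 2592, 3888]
r8 m[φ0→A] = [9, 9, 7, 9]
r8 m[φ1→C] = [81, 36, 63, 72]
r8 m[φ1→A] = [648, 432, 648, 648]
r8 m[φ2→C] = [72, 81, 72, 72]
r8 m[φ2→L] = [378, 576, 441, 648]
r8 m[φ3→R] = [3888, 5832, 5184, 2646]
r8 m[φ3→L] = [9, 9, 7, 9]
r8 m[Q→φ0] = [1, 1, 1, 1]
r8 m[R→φ3] = [1, 1, 1, 1]
r8 m[C→φ1] = [72, 81, 72, 72]
r8 m[C→φ2] = [81, 36, 63, 72]
r8 m[L→φ2] = [9, 9, 7, 9]
r8 m[L→φ3] = [378, 576, 441, 648]
r8 m[A→φ0] = [648, 432, 648, 648]
r8 m[A→φ1] = [9, 9, 7, 9]
fixed point reached at round 8
traceback from Q: (Q=0, R=1, C=0, L=3, A=0), score=5832

assignment: (Q=0, R=1, C=0, L=3, A=0); score = 5832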